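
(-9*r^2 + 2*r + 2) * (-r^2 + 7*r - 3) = 9*r^4 - 65*r^3 + 39*r^2 + 8*r - 6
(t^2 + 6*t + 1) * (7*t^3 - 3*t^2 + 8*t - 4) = 7*t^5 + 39*t^4 - 3*t^3 + 41*t^2 - 16*t - 4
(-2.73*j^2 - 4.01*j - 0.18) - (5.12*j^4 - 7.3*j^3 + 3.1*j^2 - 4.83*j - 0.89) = -5.12*j^4 + 7.3*j^3 - 5.83*j^2 + 0.82*j + 0.71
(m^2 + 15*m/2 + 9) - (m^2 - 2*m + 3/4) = 19*m/2 + 33/4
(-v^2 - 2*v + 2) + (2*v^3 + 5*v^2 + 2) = 2*v^3 + 4*v^2 - 2*v + 4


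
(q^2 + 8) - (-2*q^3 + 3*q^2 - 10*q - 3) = 2*q^3 - 2*q^2 + 10*q + 11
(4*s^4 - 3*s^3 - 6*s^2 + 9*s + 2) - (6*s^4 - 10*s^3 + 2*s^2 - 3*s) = -2*s^4 + 7*s^3 - 8*s^2 + 12*s + 2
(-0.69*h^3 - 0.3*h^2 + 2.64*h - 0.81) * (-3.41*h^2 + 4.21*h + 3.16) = 2.3529*h^5 - 1.8819*h^4 - 12.4458*h^3 + 12.9285*h^2 + 4.9323*h - 2.5596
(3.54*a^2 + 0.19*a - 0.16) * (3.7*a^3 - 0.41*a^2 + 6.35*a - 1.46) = 13.098*a^5 - 0.7484*a^4 + 21.8091*a^3 - 3.8963*a^2 - 1.2934*a + 0.2336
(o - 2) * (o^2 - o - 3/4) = o^3 - 3*o^2 + 5*o/4 + 3/2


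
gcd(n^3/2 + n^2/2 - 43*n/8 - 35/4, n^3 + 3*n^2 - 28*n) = 1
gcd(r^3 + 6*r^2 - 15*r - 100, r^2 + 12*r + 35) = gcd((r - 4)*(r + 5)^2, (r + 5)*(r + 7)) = r + 5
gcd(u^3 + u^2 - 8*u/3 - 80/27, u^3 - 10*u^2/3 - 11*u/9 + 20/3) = u^2 - u/3 - 20/9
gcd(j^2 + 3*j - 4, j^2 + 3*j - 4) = j^2 + 3*j - 4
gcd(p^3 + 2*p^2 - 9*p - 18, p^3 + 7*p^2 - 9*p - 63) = p^2 - 9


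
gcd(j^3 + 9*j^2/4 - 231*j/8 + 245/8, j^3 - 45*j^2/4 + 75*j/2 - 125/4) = j - 5/4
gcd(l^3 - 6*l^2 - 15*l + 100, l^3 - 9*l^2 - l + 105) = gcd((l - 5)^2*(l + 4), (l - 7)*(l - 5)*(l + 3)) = l - 5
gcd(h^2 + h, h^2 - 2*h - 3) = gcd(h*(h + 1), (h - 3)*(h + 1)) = h + 1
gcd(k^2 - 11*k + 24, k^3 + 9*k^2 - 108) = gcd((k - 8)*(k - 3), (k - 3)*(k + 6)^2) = k - 3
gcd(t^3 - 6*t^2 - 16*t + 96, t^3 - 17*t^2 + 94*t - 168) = t^2 - 10*t + 24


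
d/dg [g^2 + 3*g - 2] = 2*g + 3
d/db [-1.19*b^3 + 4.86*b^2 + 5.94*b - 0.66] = -3.57*b^2 + 9.72*b + 5.94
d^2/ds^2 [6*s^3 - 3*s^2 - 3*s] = 36*s - 6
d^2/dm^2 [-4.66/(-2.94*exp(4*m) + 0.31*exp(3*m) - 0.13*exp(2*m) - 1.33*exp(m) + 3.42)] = ((-219.2064*exp(3*m) + 13.0014*exp(2*m) - 2.4232*exp(m) - 6.1978)*(2.94*exp(4*m) - 0.31*exp(3*m) + 0.13*exp(2*m) + 1.33*exp(m) - 3.42) + 4.66*(11.76*exp(3*m) - 0.93*exp(2*m) + 0.26*exp(m) + 1.33)*(23.52*exp(3*m) - 1.86*exp(2*m) + 0.52*exp(m) + 2.66)*exp(m))*exp(m)/(2.94*exp(4*m) - 0.31*exp(3*m) + 0.13*exp(2*m) + 1.33*exp(m) - 3.42)^3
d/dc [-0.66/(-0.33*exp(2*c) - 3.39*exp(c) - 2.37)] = (-0.4356*exp(c) - 2.2374)*exp(c)/(0.33*exp(2*c) + 3.39*exp(c) + 2.37)^2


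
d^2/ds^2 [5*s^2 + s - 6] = 10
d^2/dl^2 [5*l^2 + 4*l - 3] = 10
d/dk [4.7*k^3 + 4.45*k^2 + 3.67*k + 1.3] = 14.1*k^2 + 8.9*k + 3.67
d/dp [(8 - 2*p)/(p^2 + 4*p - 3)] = 2*(-p^2 - 4*p + 2*(p - 4)*(p + 2) + 3)/(p^2 + 4*p - 3)^2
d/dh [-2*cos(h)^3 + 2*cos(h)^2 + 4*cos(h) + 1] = 2*(3*cos(h)^2 - 2*cos(h) - 2)*sin(h)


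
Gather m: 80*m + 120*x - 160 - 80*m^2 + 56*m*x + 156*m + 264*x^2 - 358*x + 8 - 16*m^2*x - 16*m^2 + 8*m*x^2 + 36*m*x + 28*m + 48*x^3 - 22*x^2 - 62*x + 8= m^2*(-16*x - 96) + m*(8*x^2 + 92*x + 264) + 48*x^3 + 242*x^2 - 300*x - 144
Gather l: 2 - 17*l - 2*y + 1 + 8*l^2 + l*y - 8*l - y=8*l^2 + l*(y - 25) - 3*y + 3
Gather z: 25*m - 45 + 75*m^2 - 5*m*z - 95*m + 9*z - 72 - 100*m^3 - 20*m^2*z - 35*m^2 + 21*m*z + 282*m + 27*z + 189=-100*m^3 + 40*m^2 + 212*m + z*(-20*m^2 + 16*m + 36) + 72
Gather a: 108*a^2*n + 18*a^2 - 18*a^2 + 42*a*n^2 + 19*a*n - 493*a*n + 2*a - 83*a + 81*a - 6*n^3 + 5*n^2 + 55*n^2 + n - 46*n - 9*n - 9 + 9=108*a^2*n + a*(42*n^2 - 474*n) - 6*n^3 + 60*n^2 - 54*n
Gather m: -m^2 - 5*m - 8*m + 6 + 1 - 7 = -m^2 - 13*m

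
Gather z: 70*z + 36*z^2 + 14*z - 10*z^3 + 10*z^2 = -10*z^3 + 46*z^2 + 84*z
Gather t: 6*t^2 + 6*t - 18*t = 6*t^2 - 12*t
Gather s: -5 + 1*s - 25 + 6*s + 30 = 7*s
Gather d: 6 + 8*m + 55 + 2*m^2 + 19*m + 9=2*m^2 + 27*m + 70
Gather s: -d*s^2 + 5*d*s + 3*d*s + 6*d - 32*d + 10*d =-d*s^2 + 8*d*s - 16*d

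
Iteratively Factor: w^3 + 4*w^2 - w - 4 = (w - 1)*(w^2 + 5*w + 4) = (w - 1)*(w + 4)*(w + 1)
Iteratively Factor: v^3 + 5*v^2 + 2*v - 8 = (v + 2)*(v^2 + 3*v - 4) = (v + 2)*(v + 4)*(v - 1)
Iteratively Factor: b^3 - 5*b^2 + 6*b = (b - 3)*(b^2 - 2*b) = b*(b - 3)*(b - 2)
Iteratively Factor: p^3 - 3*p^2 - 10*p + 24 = (p - 4)*(p^2 + p - 6) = (p - 4)*(p + 3)*(p - 2)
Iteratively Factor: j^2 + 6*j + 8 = (j + 4)*(j + 2)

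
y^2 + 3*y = y*(y + 3)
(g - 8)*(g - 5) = g^2 - 13*g + 40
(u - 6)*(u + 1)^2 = u^3 - 4*u^2 - 11*u - 6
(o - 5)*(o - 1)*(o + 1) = o^3 - 5*o^2 - o + 5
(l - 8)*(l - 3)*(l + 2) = l^3 - 9*l^2 + 2*l + 48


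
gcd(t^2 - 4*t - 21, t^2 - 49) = t - 7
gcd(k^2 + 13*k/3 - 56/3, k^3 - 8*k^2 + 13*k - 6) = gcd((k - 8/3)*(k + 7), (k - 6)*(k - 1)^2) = 1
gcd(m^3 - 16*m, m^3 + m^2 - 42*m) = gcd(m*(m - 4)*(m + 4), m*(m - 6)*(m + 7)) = m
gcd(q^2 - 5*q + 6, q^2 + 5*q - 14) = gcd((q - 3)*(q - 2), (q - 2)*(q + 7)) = q - 2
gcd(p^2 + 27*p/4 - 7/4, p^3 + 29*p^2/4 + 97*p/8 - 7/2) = p - 1/4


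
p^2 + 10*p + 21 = (p + 3)*(p + 7)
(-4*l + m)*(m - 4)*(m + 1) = -4*l*m^2 + 12*l*m + 16*l + m^3 - 3*m^2 - 4*m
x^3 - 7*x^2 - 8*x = x*(x - 8)*(x + 1)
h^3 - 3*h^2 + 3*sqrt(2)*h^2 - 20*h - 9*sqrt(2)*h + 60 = (h - 3)*(h - 2*sqrt(2))*(h + 5*sqrt(2))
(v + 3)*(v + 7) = v^2 + 10*v + 21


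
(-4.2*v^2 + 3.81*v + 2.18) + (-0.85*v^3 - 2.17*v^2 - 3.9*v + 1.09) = -0.85*v^3 - 6.37*v^2 - 0.0899999999999999*v + 3.27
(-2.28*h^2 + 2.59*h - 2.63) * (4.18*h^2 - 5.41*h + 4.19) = -9.5304*h^4 + 23.161*h^3 - 34.5585*h^2 + 25.0804*h - 11.0197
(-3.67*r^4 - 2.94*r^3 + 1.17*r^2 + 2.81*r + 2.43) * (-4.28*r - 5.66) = 15.7076*r^5 + 33.3554*r^4 + 11.6328*r^3 - 18.649*r^2 - 26.305*r - 13.7538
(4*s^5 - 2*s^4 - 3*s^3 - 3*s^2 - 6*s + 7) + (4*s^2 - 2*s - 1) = 4*s^5 - 2*s^4 - 3*s^3 + s^2 - 8*s + 6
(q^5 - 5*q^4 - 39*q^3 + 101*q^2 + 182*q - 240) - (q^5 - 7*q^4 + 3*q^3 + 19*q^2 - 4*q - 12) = 2*q^4 - 42*q^3 + 82*q^2 + 186*q - 228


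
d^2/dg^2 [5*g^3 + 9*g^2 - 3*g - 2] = 30*g + 18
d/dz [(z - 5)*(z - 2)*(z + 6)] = 3*z^2 - 2*z - 32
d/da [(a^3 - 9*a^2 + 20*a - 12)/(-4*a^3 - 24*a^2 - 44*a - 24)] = 3*(-5*a^4 + 6*a^3 + 55*a^2 - 12*a - 84)/(4*(a^6 + 12*a^5 + 58*a^4 + 144*a^3 + 193*a^2 + 132*a + 36))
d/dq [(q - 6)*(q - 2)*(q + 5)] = 3*q^2 - 6*q - 28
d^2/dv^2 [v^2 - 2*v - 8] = 2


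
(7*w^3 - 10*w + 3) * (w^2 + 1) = 7*w^5 - 3*w^3 + 3*w^2 - 10*w + 3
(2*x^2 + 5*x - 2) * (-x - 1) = -2*x^3 - 7*x^2 - 3*x + 2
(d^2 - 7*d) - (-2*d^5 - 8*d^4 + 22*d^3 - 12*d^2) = 2*d^5 + 8*d^4 - 22*d^3 + 13*d^2 - 7*d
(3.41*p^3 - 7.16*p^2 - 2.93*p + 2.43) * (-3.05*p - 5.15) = -10.4005*p^4 + 4.2765*p^3 + 45.8105*p^2 + 7.678*p - 12.5145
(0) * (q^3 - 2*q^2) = 0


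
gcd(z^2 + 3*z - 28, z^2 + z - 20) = z - 4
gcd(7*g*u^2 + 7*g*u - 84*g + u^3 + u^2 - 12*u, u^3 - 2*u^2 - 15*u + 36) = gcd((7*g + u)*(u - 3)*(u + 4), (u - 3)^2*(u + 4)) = u^2 + u - 12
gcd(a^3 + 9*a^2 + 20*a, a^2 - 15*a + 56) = 1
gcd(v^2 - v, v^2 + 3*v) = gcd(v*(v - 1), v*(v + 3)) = v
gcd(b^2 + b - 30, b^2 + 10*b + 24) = b + 6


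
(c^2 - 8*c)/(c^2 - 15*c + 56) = c/(c - 7)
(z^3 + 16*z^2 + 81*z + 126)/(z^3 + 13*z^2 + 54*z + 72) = (z + 7)/(z + 4)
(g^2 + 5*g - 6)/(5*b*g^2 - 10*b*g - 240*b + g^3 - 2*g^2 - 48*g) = (g - 1)/(5*b*g - 40*b + g^2 - 8*g)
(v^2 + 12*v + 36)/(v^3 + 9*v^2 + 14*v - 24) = (v + 6)/(v^2 + 3*v - 4)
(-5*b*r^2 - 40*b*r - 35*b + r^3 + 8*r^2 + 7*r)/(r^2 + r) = -5*b - 35*b/r + r + 7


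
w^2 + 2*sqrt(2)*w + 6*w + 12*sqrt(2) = (w + 6)*(w + 2*sqrt(2))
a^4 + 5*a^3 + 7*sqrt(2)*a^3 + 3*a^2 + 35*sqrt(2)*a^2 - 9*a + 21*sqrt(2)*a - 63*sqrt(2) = (a - 1)*(a + 3)^2*(a + 7*sqrt(2))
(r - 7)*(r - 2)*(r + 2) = r^3 - 7*r^2 - 4*r + 28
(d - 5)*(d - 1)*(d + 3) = d^3 - 3*d^2 - 13*d + 15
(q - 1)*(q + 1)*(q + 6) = q^3 + 6*q^2 - q - 6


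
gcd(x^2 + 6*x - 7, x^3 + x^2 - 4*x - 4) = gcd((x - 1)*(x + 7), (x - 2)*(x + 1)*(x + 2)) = 1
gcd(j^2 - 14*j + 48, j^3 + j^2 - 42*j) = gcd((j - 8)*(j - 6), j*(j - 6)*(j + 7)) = j - 6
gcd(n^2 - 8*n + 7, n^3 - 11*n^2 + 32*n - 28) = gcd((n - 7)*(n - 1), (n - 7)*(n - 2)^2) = n - 7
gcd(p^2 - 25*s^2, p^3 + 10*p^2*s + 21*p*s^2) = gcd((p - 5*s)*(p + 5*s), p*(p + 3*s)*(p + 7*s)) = 1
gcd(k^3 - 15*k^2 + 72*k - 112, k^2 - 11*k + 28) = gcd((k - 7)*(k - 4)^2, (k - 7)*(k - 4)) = k^2 - 11*k + 28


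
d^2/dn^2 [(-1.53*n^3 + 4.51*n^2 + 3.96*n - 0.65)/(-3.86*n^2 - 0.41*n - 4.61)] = (5.6843418860808e-14*n^5 + 1.13686837721616e-13*n^4 - 157.66687*n^3 + 556.981434*n^2 + 624.066114*n - 199.6388)/(57.512456*n^6 + 18.326508*n^5 + 208.008066*n^4 + 43.843637*n^3 + 248.424141*n^2 + 26.140083*n + 97.972181)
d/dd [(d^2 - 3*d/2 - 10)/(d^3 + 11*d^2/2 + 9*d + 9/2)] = (-4*d^4 + 12*d^3 + 189*d^2 + 476*d + 333)/(4*d^6 + 44*d^5 + 193*d^4 + 432*d^3 + 522*d^2 + 324*d + 81)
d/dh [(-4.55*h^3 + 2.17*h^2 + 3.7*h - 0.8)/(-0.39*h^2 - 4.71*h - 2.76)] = (1.7745*h^4 + 42.861*h^3 + 28.8963*h^2 - 12.6024*h - 13.98)/(0.1521*h^4 + 3.6738*h^3 + 24.3369*h^2 + 25.9992*h + 7.6176)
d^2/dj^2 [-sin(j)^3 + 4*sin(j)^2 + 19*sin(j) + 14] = 9*sin(j)^3 - 16*sin(j)^2 - 25*sin(j) + 8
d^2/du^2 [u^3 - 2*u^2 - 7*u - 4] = 6*u - 4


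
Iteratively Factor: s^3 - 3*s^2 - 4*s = (s + 1)*(s^2 - 4*s) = s*(s + 1)*(s - 4)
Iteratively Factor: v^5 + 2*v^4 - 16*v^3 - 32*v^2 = (v + 4)*(v^4 - 2*v^3 - 8*v^2) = v*(v + 4)*(v^3 - 2*v^2 - 8*v) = v^2*(v + 4)*(v^2 - 2*v - 8) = v^2*(v + 2)*(v + 4)*(v - 4)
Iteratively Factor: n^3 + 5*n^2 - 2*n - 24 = (n + 4)*(n^2 + n - 6) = (n + 3)*(n + 4)*(n - 2)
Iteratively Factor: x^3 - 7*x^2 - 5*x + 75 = (x - 5)*(x^2 - 2*x - 15) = (x - 5)*(x + 3)*(x - 5)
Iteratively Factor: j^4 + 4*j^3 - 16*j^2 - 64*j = (j)*(j^3 + 4*j^2 - 16*j - 64) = j*(j - 4)*(j^2 + 8*j + 16) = j*(j - 4)*(j + 4)*(j + 4)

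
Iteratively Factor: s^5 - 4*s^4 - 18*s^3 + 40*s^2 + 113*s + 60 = (s + 3)*(s^4 - 7*s^3 + 3*s^2 + 31*s + 20) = (s - 4)*(s + 3)*(s^3 - 3*s^2 - 9*s - 5) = (s - 5)*(s - 4)*(s + 3)*(s^2 + 2*s + 1) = (s - 5)*(s - 4)*(s + 1)*(s + 3)*(s + 1)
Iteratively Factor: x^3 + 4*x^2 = (x + 4)*(x^2) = x*(x + 4)*(x)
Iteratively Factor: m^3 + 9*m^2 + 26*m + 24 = (m + 3)*(m^2 + 6*m + 8) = (m + 3)*(m + 4)*(m + 2)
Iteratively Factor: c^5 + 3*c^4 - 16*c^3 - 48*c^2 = (c)*(c^4 + 3*c^3 - 16*c^2 - 48*c) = c*(c + 4)*(c^3 - c^2 - 12*c) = c^2*(c + 4)*(c^2 - c - 12) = c^2*(c + 3)*(c + 4)*(c - 4)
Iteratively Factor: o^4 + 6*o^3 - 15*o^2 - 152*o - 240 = (o + 3)*(o^3 + 3*o^2 - 24*o - 80) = (o - 5)*(o + 3)*(o^2 + 8*o + 16) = (o - 5)*(o + 3)*(o + 4)*(o + 4)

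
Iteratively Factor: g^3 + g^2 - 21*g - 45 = (g + 3)*(g^2 - 2*g - 15) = (g - 5)*(g + 3)*(g + 3)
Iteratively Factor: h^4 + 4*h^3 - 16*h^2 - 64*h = (h - 4)*(h^3 + 8*h^2 + 16*h) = (h - 4)*(h + 4)*(h^2 + 4*h) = h*(h - 4)*(h + 4)*(h + 4)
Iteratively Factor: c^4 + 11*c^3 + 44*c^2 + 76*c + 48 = (c + 4)*(c^3 + 7*c^2 + 16*c + 12) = (c + 3)*(c + 4)*(c^2 + 4*c + 4) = (c + 2)*(c + 3)*(c + 4)*(c + 2)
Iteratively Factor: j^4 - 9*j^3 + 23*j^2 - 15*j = (j - 1)*(j^3 - 8*j^2 + 15*j) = (j - 5)*(j - 1)*(j^2 - 3*j) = (j - 5)*(j - 3)*(j - 1)*(j)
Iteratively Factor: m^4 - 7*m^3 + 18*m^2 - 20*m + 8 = (m - 1)*(m^3 - 6*m^2 + 12*m - 8) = (m - 2)*(m - 1)*(m^2 - 4*m + 4) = (m - 2)^2*(m - 1)*(m - 2)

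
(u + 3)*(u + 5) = u^2 + 8*u + 15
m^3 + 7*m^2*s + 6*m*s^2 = m*(m + s)*(m + 6*s)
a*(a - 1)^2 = a^3 - 2*a^2 + a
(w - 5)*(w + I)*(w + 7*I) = w^3 - 5*w^2 + 8*I*w^2 - 7*w - 40*I*w + 35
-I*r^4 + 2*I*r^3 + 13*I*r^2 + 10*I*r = r*(r - 5)*(r + 2)*(-I*r - I)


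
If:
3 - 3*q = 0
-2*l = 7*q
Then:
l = -7/2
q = 1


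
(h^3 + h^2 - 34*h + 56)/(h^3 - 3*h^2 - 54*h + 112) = (h - 4)/(h - 8)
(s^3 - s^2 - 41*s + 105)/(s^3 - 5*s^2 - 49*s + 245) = (s - 3)/(s - 7)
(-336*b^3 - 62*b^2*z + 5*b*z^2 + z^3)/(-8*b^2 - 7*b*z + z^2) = (42*b^2 + 13*b*z + z^2)/(b + z)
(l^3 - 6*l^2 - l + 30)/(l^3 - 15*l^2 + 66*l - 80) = (l^2 - l - 6)/(l^2 - 10*l + 16)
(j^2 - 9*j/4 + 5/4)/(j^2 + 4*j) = (4*j^2 - 9*j + 5)/(4*j*(j + 4))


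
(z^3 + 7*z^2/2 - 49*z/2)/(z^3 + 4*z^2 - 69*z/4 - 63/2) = 2*z*(z + 7)/(2*z^2 + 15*z + 18)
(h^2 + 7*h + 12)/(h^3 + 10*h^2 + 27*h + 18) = (h + 4)/(h^2 + 7*h + 6)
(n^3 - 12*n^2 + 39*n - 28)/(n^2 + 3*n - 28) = (n^2 - 8*n + 7)/(n + 7)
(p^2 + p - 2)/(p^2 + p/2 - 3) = 2*(p - 1)/(2*p - 3)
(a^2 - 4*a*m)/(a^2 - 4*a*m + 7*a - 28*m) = a/(a + 7)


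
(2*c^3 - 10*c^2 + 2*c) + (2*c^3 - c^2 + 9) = 4*c^3 - 11*c^2 + 2*c + 9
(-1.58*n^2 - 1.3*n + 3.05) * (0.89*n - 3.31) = -1.4062*n^3 + 4.0728*n^2 + 7.0175*n - 10.0955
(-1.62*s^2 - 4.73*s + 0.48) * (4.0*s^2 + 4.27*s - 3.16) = -6.48*s^4 - 25.8374*s^3 - 13.1579*s^2 + 16.9964*s - 1.5168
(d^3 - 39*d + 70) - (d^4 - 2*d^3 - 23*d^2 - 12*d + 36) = -d^4 + 3*d^3 + 23*d^2 - 27*d + 34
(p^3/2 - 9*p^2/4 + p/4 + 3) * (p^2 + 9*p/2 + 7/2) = p^5/2 - 65*p^3/8 - 15*p^2/4 + 115*p/8 + 21/2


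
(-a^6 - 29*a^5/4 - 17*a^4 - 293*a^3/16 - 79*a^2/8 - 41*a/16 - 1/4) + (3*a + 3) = -a^6 - 29*a^5/4 - 17*a^4 - 293*a^3/16 - 79*a^2/8 + 7*a/16 + 11/4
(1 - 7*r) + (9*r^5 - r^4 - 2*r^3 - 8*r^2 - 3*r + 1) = 9*r^5 - r^4 - 2*r^3 - 8*r^2 - 10*r + 2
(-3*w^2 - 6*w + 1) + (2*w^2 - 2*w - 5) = -w^2 - 8*w - 4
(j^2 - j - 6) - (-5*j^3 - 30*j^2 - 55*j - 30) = 5*j^3 + 31*j^2 + 54*j + 24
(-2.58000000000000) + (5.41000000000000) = 2.83000000000000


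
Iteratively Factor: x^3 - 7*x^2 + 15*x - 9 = (x - 3)*(x^2 - 4*x + 3) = (x - 3)^2*(x - 1)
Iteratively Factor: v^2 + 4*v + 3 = (v + 1)*(v + 3)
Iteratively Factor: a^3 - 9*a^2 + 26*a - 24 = (a - 2)*(a^2 - 7*a + 12) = (a - 4)*(a - 2)*(a - 3)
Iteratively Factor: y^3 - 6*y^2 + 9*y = (y - 3)*(y^2 - 3*y) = y*(y - 3)*(y - 3)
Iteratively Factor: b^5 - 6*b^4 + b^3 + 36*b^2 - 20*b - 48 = (b - 4)*(b^4 - 2*b^3 - 7*b^2 + 8*b + 12) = (b - 4)*(b + 2)*(b^3 - 4*b^2 + b + 6) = (b - 4)*(b - 3)*(b + 2)*(b^2 - b - 2) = (b - 4)*(b - 3)*(b + 1)*(b + 2)*(b - 2)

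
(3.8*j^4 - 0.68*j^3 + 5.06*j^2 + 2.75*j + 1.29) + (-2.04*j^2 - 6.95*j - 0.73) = 3.8*j^4 - 0.68*j^3 + 3.02*j^2 - 4.2*j + 0.56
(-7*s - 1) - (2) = -7*s - 3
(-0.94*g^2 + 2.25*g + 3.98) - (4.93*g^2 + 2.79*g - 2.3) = -5.87*g^2 - 0.54*g + 6.28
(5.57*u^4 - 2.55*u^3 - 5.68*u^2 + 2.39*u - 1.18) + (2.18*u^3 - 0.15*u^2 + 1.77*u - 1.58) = 5.57*u^4 - 0.37*u^3 - 5.83*u^2 + 4.16*u - 2.76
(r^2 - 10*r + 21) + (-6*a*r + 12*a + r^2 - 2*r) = -6*a*r + 12*a + 2*r^2 - 12*r + 21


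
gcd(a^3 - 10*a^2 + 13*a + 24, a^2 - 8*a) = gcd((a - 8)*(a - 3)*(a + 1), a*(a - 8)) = a - 8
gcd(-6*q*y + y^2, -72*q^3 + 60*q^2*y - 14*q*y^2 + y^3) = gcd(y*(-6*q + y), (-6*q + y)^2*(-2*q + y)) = -6*q + y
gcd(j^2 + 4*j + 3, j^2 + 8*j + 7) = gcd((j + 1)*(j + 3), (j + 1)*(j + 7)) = j + 1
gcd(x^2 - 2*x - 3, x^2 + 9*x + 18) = 1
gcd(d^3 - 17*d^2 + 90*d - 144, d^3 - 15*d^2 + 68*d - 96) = d^2 - 11*d + 24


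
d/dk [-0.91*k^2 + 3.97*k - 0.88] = 3.97 - 1.82*k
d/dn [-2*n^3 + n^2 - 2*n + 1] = -6*n^2 + 2*n - 2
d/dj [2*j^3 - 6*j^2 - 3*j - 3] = 6*j^2 - 12*j - 3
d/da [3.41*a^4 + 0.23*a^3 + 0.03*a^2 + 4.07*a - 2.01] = 13.64*a^3 + 0.69*a^2 + 0.06*a + 4.07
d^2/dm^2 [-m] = 0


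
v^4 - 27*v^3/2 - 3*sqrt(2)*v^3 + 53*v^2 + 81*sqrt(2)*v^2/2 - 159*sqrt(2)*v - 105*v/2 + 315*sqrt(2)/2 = (v - 7)*(v - 5)*(v - 3/2)*(v - 3*sqrt(2))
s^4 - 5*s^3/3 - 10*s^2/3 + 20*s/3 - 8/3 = (s - 2)*(s - 1)*(s - 2/3)*(s + 2)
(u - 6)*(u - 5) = u^2 - 11*u + 30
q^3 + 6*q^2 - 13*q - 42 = (q - 3)*(q + 2)*(q + 7)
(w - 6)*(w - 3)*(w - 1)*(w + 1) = w^4 - 9*w^3 + 17*w^2 + 9*w - 18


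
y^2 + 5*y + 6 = (y + 2)*(y + 3)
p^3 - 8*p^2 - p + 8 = (p - 8)*(p - 1)*(p + 1)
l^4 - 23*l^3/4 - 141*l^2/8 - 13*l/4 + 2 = (l - 8)*(l - 1/4)*(l + 1/2)*(l + 2)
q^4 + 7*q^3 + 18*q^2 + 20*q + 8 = (q + 1)*(q + 2)^3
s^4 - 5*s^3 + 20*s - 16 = (s - 4)*(s - 2)*(s - 1)*(s + 2)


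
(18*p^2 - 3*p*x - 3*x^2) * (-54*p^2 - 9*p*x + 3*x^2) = -972*p^4 + 243*p^2*x^2 + 18*p*x^3 - 9*x^4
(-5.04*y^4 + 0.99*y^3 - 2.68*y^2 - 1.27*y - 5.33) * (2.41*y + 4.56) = -12.1464*y^5 - 20.5965*y^4 - 1.9444*y^3 - 15.2815*y^2 - 18.6365*y - 24.3048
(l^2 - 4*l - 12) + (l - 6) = l^2 - 3*l - 18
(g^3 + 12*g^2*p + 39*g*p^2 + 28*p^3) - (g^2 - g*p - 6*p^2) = g^3 + 12*g^2*p - g^2 + 39*g*p^2 + g*p + 28*p^3 + 6*p^2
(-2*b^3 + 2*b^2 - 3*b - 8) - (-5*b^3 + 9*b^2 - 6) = 3*b^3 - 7*b^2 - 3*b - 2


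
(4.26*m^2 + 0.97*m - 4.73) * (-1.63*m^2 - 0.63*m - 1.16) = -6.9438*m^4 - 4.2649*m^3 + 2.1572*m^2 + 1.8547*m + 5.4868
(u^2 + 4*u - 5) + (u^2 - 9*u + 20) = 2*u^2 - 5*u + 15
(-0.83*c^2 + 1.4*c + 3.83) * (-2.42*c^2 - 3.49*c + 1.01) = 2.0086*c^4 - 0.4913*c^3 - 14.9929*c^2 - 11.9527*c + 3.8683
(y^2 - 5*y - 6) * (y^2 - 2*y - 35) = y^4 - 7*y^3 - 31*y^2 + 187*y + 210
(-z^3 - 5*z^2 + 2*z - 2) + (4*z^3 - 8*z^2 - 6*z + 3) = 3*z^3 - 13*z^2 - 4*z + 1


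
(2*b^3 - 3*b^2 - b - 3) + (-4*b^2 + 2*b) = 2*b^3 - 7*b^2 + b - 3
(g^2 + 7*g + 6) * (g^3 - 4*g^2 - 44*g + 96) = g^5 + 3*g^4 - 66*g^3 - 236*g^2 + 408*g + 576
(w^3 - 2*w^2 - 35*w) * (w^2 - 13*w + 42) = w^5 - 15*w^4 + 33*w^3 + 371*w^2 - 1470*w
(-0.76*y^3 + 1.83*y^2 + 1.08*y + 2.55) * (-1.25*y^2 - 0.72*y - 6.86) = 0.95*y^5 - 1.7403*y^4 + 2.546*y^3 - 16.5189*y^2 - 9.2448*y - 17.493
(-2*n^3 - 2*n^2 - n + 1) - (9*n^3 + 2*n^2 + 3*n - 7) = -11*n^3 - 4*n^2 - 4*n + 8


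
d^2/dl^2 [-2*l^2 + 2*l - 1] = -4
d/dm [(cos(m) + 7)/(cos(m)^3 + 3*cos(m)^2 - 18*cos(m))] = 2*(cos(m)^3 + 12*cos(m)^2 + 21*cos(m) - 63)*sin(m)/((cos(m) - 3)^2*(cos(m) + 6)^2*cos(m)^2)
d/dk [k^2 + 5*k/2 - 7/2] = 2*k + 5/2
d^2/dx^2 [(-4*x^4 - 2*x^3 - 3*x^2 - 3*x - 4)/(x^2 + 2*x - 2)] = 2*(-4*x^6 - 24*x^5 - 24*x^4 + 119*x^3 - 102*x^2 - 66*x - 48)/(x^6 + 6*x^5 + 6*x^4 - 16*x^3 - 12*x^2 + 24*x - 8)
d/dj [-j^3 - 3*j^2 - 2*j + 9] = -3*j^2 - 6*j - 2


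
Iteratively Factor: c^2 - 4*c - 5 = (c + 1)*(c - 5)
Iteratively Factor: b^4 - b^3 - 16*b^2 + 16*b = (b - 4)*(b^3 + 3*b^2 - 4*b) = (b - 4)*(b + 4)*(b^2 - b) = (b - 4)*(b - 1)*(b + 4)*(b)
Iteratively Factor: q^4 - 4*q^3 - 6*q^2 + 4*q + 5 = (q + 1)*(q^3 - 5*q^2 - q + 5) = (q - 1)*(q + 1)*(q^2 - 4*q - 5) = (q - 5)*(q - 1)*(q + 1)*(q + 1)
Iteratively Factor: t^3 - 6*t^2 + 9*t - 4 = (t - 1)*(t^2 - 5*t + 4) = (t - 1)^2*(t - 4)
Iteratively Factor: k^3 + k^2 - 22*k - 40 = (k - 5)*(k^2 + 6*k + 8) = (k - 5)*(k + 2)*(k + 4)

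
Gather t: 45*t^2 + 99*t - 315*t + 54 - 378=45*t^2 - 216*t - 324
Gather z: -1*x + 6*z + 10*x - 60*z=9*x - 54*z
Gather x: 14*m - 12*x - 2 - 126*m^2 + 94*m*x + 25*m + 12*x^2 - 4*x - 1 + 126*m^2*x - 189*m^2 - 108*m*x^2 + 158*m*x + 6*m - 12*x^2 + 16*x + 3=-315*m^2 - 108*m*x^2 + 45*m + x*(126*m^2 + 252*m)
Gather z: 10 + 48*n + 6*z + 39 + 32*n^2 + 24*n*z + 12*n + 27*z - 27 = 32*n^2 + 60*n + z*(24*n + 33) + 22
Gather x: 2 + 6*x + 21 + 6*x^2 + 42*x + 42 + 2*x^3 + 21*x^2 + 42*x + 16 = 2*x^3 + 27*x^2 + 90*x + 81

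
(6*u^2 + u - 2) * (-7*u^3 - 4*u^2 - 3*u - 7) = -42*u^5 - 31*u^4 - 8*u^3 - 37*u^2 - u + 14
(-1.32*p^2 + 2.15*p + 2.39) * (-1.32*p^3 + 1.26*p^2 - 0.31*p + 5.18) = 1.7424*p^5 - 4.5012*p^4 - 0.0366000000000002*p^3 - 4.4927*p^2 + 10.3961*p + 12.3802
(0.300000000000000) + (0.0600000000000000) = 0.360000000000000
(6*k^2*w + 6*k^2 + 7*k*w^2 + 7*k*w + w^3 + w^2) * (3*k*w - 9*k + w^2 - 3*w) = 18*k^3*w^2 - 36*k^3*w - 54*k^3 + 27*k^2*w^3 - 54*k^2*w^2 - 81*k^2*w + 10*k*w^4 - 20*k*w^3 - 30*k*w^2 + w^5 - 2*w^4 - 3*w^3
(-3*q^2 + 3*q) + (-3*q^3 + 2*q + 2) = -3*q^3 - 3*q^2 + 5*q + 2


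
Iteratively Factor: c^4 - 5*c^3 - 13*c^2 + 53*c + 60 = (c + 1)*(c^3 - 6*c^2 - 7*c + 60) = (c - 5)*(c + 1)*(c^2 - c - 12) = (c - 5)*(c + 1)*(c + 3)*(c - 4)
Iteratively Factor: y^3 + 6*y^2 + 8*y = (y)*(y^2 + 6*y + 8) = y*(y + 4)*(y + 2)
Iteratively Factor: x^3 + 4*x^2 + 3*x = (x + 3)*(x^2 + x) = (x + 1)*(x + 3)*(x)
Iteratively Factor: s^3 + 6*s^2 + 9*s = (s + 3)*(s^2 + 3*s) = s*(s + 3)*(s + 3)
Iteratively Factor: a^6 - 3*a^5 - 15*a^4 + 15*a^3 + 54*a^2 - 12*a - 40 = (a + 2)*(a^5 - 5*a^4 - 5*a^3 + 25*a^2 + 4*a - 20) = (a - 5)*(a + 2)*(a^4 - 5*a^2 + 4) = (a - 5)*(a - 1)*(a + 2)*(a^3 + a^2 - 4*a - 4) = (a - 5)*(a - 2)*(a - 1)*(a + 2)*(a^2 + 3*a + 2) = (a - 5)*(a - 2)*(a - 1)*(a + 1)*(a + 2)*(a + 2)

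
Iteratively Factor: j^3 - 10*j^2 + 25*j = (j - 5)*(j^2 - 5*j) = j*(j - 5)*(j - 5)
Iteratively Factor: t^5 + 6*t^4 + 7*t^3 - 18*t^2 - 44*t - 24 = (t + 3)*(t^4 + 3*t^3 - 2*t^2 - 12*t - 8) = (t + 2)*(t + 3)*(t^3 + t^2 - 4*t - 4) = (t + 2)^2*(t + 3)*(t^2 - t - 2) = (t + 1)*(t + 2)^2*(t + 3)*(t - 2)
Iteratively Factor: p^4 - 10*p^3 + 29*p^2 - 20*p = (p - 4)*(p^3 - 6*p^2 + 5*p) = (p - 5)*(p - 4)*(p^2 - p) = (p - 5)*(p - 4)*(p - 1)*(p)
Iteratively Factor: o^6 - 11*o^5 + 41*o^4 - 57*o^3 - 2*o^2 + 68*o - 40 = (o - 5)*(o^5 - 6*o^4 + 11*o^3 - 2*o^2 - 12*o + 8) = (o - 5)*(o + 1)*(o^4 - 7*o^3 + 18*o^2 - 20*o + 8) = (o - 5)*(o - 2)*(o + 1)*(o^3 - 5*o^2 + 8*o - 4) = (o - 5)*(o - 2)^2*(o + 1)*(o^2 - 3*o + 2) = (o - 5)*(o - 2)^2*(o - 1)*(o + 1)*(o - 2)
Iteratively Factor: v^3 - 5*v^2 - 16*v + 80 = (v - 5)*(v^2 - 16) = (v - 5)*(v - 4)*(v + 4)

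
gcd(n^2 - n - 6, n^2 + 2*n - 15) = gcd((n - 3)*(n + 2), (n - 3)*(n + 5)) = n - 3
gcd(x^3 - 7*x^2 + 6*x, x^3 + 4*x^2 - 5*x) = x^2 - x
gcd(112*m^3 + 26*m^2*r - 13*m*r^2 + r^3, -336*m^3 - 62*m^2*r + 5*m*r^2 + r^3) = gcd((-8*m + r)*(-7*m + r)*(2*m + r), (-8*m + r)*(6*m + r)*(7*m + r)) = -8*m + r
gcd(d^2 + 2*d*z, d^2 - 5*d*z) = d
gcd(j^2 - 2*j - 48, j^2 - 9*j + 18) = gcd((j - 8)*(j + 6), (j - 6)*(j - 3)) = 1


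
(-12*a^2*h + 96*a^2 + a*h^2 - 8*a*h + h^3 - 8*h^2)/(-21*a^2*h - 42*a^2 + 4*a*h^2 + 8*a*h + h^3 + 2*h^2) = (4*a*h - 32*a + h^2 - 8*h)/(7*a*h + 14*a + h^2 + 2*h)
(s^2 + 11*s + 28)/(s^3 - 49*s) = (s + 4)/(s*(s - 7))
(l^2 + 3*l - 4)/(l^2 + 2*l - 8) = (l - 1)/(l - 2)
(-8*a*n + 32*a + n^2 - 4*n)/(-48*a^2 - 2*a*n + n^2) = (n - 4)/(6*a + n)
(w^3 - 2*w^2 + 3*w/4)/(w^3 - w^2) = (w^2 - 2*w + 3/4)/(w*(w - 1))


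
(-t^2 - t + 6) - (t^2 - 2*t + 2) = -2*t^2 + t + 4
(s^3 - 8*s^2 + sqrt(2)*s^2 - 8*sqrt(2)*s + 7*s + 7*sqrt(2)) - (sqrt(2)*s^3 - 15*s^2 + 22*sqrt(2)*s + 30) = -sqrt(2)*s^3 + s^3 + sqrt(2)*s^2 + 7*s^2 - 30*sqrt(2)*s + 7*s - 30 + 7*sqrt(2)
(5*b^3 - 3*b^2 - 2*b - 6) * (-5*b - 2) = -25*b^4 + 5*b^3 + 16*b^2 + 34*b + 12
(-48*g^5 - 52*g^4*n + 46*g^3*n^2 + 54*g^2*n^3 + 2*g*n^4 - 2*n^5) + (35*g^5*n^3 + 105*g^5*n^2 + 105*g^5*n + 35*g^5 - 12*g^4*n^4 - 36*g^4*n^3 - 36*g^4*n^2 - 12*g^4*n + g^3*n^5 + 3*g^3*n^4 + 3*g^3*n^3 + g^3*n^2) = 35*g^5*n^3 + 105*g^5*n^2 + 105*g^5*n - 13*g^5 - 12*g^4*n^4 - 36*g^4*n^3 - 36*g^4*n^2 - 64*g^4*n + g^3*n^5 + 3*g^3*n^4 + 3*g^3*n^3 + 47*g^3*n^2 + 54*g^2*n^3 + 2*g*n^4 - 2*n^5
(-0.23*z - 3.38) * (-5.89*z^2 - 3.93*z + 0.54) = 1.3547*z^3 + 20.8121*z^2 + 13.1592*z - 1.8252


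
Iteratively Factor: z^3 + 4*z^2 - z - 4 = (z - 1)*(z^2 + 5*z + 4) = (z - 1)*(z + 1)*(z + 4)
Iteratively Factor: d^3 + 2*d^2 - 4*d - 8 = (d + 2)*(d^2 - 4) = (d - 2)*(d + 2)*(d + 2)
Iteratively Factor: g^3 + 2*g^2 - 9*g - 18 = (g + 2)*(g^2 - 9) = (g + 2)*(g + 3)*(g - 3)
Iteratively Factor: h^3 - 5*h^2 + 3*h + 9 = (h + 1)*(h^2 - 6*h + 9) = (h - 3)*(h + 1)*(h - 3)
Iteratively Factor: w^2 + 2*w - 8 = (w + 4)*(w - 2)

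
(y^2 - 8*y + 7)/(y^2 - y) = (y - 7)/y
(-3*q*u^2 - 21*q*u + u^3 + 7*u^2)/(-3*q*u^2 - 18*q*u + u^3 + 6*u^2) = (u + 7)/(u + 6)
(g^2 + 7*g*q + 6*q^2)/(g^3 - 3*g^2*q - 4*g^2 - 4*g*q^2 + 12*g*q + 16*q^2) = (-g - 6*q)/(-g^2 + 4*g*q + 4*g - 16*q)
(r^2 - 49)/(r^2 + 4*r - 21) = (r - 7)/(r - 3)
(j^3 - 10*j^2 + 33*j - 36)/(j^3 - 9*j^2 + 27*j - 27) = (j - 4)/(j - 3)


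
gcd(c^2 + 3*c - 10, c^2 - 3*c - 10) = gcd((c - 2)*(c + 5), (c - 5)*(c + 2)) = 1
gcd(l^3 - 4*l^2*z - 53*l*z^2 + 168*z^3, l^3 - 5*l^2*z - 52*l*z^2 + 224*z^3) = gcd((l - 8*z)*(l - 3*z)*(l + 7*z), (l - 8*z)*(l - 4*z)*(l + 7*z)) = -l^2 + l*z + 56*z^2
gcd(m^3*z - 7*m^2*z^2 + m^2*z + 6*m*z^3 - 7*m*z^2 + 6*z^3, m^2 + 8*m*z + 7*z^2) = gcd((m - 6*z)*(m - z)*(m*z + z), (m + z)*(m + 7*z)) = 1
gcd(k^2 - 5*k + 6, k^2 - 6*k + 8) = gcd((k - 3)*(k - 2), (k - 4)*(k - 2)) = k - 2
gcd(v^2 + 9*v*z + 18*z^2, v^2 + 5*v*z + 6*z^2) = v + 3*z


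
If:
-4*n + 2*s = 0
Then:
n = s/2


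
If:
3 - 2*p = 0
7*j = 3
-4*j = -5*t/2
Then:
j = 3/7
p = 3/2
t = 24/35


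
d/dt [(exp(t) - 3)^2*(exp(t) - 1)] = (exp(t) - 3)*(3*exp(t) - 5)*exp(t)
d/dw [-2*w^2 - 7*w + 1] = -4*w - 7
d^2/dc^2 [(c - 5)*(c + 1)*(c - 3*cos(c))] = 3*c^2*cos(c) - 12*sqrt(2)*c*cos(c + pi/4) + 6*c - 24*sin(c) - 21*cos(c) - 8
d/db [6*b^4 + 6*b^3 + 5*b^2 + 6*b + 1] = 24*b^3 + 18*b^2 + 10*b + 6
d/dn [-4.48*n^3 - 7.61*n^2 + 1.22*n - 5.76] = -13.44*n^2 - 15.22*n + 1.22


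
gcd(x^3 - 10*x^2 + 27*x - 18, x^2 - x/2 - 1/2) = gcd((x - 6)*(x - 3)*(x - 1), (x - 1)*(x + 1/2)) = x - 1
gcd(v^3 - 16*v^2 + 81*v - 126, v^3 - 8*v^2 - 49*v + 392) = v - 7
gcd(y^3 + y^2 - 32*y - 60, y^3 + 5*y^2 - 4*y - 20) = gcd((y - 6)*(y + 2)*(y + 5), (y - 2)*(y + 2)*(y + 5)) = y^2 + 7*y + 10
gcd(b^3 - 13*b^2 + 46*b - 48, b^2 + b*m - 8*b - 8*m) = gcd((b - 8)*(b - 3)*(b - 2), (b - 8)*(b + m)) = b - 8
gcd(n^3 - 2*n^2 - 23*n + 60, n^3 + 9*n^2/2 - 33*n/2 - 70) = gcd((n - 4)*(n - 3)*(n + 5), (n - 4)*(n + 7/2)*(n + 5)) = n^2 + n - 20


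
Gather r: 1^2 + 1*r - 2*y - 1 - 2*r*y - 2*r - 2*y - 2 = r*(-2*y - 1) - 4*y - 2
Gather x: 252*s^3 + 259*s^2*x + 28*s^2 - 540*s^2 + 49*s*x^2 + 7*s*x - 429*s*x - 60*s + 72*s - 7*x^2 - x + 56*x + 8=252*s^3 - 512*s^2 + 12*s + x^2*(49*s - 7) + x*(259*s^2 - 422*s + 55) + 8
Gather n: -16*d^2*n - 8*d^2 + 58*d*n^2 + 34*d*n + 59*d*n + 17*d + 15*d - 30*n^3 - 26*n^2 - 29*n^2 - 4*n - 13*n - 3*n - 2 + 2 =-8*d^2 + 32*d - 30*n^3 + n^2*(58*d - 55) + n*(-16*d^2 + 93*d - 20)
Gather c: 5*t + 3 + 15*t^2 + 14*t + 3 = 15*t^2 + 19*t + 6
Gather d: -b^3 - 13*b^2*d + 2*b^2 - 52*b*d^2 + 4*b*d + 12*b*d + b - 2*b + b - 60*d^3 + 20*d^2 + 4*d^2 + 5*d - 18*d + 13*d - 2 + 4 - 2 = -b^3 + 2*b^2 - 60*d^3 + d^2*(24 - 52*b) + d*(-13*b^2 + 16*b)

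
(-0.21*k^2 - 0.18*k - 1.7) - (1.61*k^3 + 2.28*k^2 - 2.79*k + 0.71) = -1.61*k^3 - 2.49*k^2 + 2.61*k - 2.41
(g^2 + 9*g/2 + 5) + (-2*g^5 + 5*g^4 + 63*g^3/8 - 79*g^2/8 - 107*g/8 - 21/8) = -2*g^5 + 5*g^4 + 63*g^3/8 - 71*g^2/8 - 71*g/8 + 19/8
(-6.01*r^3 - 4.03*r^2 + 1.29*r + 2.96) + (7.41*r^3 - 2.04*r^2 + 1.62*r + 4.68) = 1.4*r^3 - 6.07*r^2 + 2.91*r + 7.64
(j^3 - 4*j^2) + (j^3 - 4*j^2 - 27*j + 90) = 2*j^3 - 8*j^2 - 27*j + 90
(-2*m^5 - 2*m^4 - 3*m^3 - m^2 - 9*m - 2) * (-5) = 10*m^5 + 10*m^4 + 15*m^3 + 5*m^2 + 45*m + 10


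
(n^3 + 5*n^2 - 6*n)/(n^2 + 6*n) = n - 1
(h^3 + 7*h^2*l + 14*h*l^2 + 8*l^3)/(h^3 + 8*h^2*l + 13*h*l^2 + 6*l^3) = (h^2 + 6*h*l + 8*l^2)/(h^2 + 7*h*l + 6*l^2)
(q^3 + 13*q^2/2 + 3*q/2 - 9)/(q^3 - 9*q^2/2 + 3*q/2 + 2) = (2*q^2 + 15*q + 18)/(2*q^2 - 7*q - 4)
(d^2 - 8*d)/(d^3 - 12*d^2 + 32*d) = 1/(d - 4)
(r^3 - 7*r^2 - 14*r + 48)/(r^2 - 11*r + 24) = (r^2 + r - 6)/(r - 3)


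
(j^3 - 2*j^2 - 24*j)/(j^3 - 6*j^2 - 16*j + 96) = j/(j - 4)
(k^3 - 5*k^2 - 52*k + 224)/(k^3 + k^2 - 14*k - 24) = (k^2 - k - 56)/(k^2 + 5*k + 6)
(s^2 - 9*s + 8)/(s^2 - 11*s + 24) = (s - 1)/(s - 3)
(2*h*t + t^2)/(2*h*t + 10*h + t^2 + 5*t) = t/(t + 5)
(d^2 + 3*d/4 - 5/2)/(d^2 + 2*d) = (d - 5/4)/d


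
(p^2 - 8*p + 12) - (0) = p^2 - 8*p + 12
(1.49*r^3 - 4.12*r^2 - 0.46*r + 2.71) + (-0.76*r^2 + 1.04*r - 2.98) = 1.49*r^3 - 4.88*r^2 + 0.58*r - 0.27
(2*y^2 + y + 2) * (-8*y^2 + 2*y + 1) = -16*y^4 - 4*y^3 - 12*y^2 + 5*y + 2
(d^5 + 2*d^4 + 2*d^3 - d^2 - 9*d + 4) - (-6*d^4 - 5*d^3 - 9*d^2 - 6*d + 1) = d^5 + 8*d^4 + 7*d^3 + 8*d^2 - 3*d + 3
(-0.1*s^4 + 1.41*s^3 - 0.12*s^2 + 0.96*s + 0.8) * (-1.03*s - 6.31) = 0.103*s^5 - 0.8213*s^4 - 8.7735*s^3 - 0.2316*s^2 - 6.8816*s - 5.048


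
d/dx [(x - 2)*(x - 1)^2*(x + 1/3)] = 4*x^3 - 11*x^2 + 22*x/3 - 1/3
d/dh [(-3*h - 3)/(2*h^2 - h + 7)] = 3*(-2*h^2 + h + (h + 1)*(4*h - 1) - 7)/(2*h^2 - h + 7)^2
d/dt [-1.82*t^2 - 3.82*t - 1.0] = -3.64*t - 3.82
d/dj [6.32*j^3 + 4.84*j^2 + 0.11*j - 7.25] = 18.96*j^2 + 9.68*j + 0.11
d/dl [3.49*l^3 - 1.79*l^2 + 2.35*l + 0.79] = 10.47*l^2 - 3.58*l + 2.35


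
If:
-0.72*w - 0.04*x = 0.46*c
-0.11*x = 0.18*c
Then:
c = -0.611111111111111*x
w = 0.334876543209877*x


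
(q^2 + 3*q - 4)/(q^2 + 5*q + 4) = (q - 1)/(q + 1)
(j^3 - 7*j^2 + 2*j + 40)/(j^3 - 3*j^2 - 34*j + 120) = (j + 2)/(j + 6)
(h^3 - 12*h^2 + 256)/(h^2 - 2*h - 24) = (h^2 - 16*h + 64)/(h - 6)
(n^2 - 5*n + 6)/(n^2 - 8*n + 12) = (n - 3)/(n - 6)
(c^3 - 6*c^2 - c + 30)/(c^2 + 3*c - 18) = (c^2 - 3*c - 10)/(c + 6)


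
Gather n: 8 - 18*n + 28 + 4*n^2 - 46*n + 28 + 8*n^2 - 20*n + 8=12*n^2 - 84*n + 72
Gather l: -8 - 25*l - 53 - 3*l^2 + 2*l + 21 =-3*l^2 - 23*l - 40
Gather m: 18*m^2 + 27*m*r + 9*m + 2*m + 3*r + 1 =18*m^2 + m*(27*r + 11) + 3*r + 1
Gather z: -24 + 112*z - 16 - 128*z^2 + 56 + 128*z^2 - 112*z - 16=0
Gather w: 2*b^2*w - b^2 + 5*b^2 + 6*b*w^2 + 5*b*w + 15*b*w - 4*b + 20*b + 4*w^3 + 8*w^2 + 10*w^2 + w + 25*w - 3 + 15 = 4*b^2 + 16*b + 4*w^3 + w^2*(6*b + 18) + w*(2*b^2 + 20*b + 26) + 12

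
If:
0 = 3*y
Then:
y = 0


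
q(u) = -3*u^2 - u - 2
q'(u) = -6*u - 1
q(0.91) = -5.39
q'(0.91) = -6.46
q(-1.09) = -4.47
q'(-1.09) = 5.54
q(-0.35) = -2.02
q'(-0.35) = 1.10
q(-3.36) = -32.51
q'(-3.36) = 19.16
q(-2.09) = -13.01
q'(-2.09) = 11.54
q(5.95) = -114.16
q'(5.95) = -36.70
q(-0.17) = -1.92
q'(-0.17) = 0.02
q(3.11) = -34.13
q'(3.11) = -19.66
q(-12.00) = -422.00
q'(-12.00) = 71.00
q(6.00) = -116.00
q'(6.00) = -37.00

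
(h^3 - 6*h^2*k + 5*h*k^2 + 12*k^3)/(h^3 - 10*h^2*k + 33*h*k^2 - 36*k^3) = (h + k)/(h - 3*k)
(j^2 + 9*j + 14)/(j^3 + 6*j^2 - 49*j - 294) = (j + 2)/(j^2 - j - 42)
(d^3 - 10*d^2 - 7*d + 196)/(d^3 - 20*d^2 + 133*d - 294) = (d + 4)/(d - 6)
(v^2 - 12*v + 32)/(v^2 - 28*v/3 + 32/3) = 3*(v - 4)/(3*v - 4)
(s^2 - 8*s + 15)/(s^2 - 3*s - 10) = (s - 3)/(s + 2)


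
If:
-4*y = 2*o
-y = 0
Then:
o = 0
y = 0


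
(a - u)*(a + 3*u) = a^2 + 2*a*u - 3*u^2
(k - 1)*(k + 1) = k^2 - 1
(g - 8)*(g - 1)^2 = g^3 - 10*g^2 + 17*g - 8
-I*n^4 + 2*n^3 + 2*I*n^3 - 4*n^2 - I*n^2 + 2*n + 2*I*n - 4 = (n - 2)*(n - I)*(n + 2*I)*(-I*n + 1)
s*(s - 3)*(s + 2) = s^3 - s^2 - 6*s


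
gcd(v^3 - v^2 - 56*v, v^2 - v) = v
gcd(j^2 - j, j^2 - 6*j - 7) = 1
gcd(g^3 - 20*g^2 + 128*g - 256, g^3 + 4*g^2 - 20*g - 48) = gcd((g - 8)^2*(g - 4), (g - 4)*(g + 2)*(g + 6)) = g - 4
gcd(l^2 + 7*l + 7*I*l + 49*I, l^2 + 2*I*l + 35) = l + 7*I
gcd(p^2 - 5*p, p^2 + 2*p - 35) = p - 5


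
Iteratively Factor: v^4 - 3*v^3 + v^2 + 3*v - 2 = (v - 1)*(v^3 - 2*v^2 - v + 2) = (v - 1)*(v + 1)*(v^2 - 3*v + 2) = (v - 2)*(v - 1)*(v + 1)*(v - 1)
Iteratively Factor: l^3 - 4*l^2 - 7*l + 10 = (l - 5)*(l^2 + l - 2) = (l - 5)*(l - 1)*(l + 2)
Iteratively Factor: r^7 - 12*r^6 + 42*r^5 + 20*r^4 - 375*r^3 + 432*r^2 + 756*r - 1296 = (r + 2)*(r^6 - 14*r^5 + 70*r^4 - 120*r^3 - 135*r^2 + 702*r - 648) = (r - 3)*(r + 2)*(r^5 - 11*r^4 + 37*r^3 - 9*r^2 - 162*r + 216) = (r - 3)^2*(r + 2)*(r^4 - 8*r^3 + 13*r^2 + 30*r - 72) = (r - 3)^3*(r + 2)*(r^3 - 5*r^2 - 2*r + 24) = (r - 4)*(r - 3)^3*(r + 2)*(r^2 - r - 6) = (r - 4)*(r - 3)^3*(r + 2)^2*(r - 3)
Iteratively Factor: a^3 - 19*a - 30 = (a + 2)*(a^2 - 2*a - 15) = (a - 5)*(a + 2)*(a + 3)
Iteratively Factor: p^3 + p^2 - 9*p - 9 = (p + 3)*(p^2 - 2*p - 3) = (p - 3)*(p + 3)*(p + 1)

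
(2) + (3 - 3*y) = 5 - 3*y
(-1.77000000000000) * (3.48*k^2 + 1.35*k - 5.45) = -6.1596*k^2 - 2.3895*k + 9.6465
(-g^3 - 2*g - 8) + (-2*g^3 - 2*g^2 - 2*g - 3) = -3*g^3 - 2*g^2 - 4*g - 11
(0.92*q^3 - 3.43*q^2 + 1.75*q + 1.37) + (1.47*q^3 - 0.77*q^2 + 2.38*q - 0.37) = 2.39*q^3 - 4.2*q^2 + 4.13*q + 1.0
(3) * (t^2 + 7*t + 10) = 3*t^2 + 21*t + 30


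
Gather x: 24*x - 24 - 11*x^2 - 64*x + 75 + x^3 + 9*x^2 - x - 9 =x^3 - 2*x^2 - 41*x + 42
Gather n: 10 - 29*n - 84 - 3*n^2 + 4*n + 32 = -3*n^2 - 25*n - 42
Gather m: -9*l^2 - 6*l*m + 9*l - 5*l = -9*l^2 - 6*l*m + 4*l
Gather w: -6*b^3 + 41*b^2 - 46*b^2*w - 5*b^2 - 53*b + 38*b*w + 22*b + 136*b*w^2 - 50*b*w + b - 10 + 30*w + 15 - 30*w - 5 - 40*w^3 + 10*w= -6*b^3 + 36*b^2 + 136*b*w^2 - 30*b - 40*w^3 + w*(-46*b^2 - 12*b + 10)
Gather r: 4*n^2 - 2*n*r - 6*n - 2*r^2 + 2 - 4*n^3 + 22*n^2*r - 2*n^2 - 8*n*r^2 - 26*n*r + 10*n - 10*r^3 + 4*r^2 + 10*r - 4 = -4*n^3 + 2*n^2 + 4*n - 10*r^3 + r^2*(2 - 8*n) + r*(22*n^2 - 28*n + 10) - 2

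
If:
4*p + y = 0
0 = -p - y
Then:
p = 0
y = 0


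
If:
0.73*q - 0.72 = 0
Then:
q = 0.99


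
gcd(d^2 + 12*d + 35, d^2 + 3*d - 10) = d + 5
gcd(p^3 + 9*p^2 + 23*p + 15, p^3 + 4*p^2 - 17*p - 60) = p^2 + 8*p + 15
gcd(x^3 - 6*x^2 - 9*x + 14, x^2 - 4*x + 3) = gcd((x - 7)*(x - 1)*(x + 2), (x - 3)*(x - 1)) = x - 1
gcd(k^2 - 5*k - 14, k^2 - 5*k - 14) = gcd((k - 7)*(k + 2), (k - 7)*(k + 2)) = k^2 - 5*k - 14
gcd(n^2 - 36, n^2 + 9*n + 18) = n + 6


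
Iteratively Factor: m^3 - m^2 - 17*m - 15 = (m - 5)*(m^2 + 4*m + 3) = (m - 5)*(m + 3)*(m + 1)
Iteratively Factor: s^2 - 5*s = (s)*(s - 5)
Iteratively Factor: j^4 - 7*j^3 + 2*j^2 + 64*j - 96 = (j - 4)*(j^3 - 3*j^2 - 10*j + 24) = (j - 4)^2*(j^2 + j - 6) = (j - 4)^2*(j - 2)*(j + 3)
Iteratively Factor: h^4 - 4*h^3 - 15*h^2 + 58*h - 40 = (h - 1)*(h^3 - 3*h^2 - 18*h + 40) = (h - 5)*(h - 1)*(h^2 + 2*h - 8) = (h - 5)*(h - 1)*(h + 4)*(h - 2)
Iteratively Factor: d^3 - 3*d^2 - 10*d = (d)*(d^2 - 3*d - 10) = d*(d - 5)*(d + 2)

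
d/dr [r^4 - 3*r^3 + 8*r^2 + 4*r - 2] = 4*r^3 - 9*r^2 + 16*r + 4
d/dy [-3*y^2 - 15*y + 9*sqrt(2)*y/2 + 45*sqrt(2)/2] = -6*y - 15 + 9*sqrt(2)/2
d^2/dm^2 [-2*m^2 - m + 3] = -4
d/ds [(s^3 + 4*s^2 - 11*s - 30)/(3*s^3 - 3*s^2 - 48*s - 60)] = 5*(-s^2 + 2*s - 13)/(3*(s^4 - 6*s^3 - 11*s^2 + 60*s + 100))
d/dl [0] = 0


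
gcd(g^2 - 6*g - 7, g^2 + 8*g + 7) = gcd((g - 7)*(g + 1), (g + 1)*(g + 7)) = g + 1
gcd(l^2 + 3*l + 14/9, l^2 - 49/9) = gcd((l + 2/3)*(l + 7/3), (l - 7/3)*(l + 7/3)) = l + 7/3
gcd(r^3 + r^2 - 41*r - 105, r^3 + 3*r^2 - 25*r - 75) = r^2 + 8*r + 15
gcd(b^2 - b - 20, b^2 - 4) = 1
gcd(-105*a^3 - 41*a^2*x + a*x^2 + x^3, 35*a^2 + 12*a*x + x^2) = 5*a + x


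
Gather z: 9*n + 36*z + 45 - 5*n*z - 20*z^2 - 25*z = 9*n - 20*z^2 + z*(11 - 5*n) + 45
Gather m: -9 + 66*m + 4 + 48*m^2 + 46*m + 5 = 48*m^2 + 112*m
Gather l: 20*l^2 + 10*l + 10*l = 20*l^2 + 20*l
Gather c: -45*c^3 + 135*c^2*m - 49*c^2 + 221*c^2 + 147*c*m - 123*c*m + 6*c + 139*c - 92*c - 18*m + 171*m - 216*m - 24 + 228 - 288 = -45*c^3 + c^2*(135*m + 172) + c*(24*m + 53) - 63*m - 84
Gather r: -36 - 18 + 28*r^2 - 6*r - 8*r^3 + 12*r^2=-8*r^3 + 40*r^2 - 6*r - 54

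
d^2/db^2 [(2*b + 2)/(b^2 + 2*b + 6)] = 4*(3*(-b - 1)*(b^2 + 2*b + 6) + 4*(b + 1)^3)/(b^2 + 2*b + 6)^3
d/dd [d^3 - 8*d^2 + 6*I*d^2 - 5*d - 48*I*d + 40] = 3*d^2 + d*(-16 + 12*I) - 5 - 48*I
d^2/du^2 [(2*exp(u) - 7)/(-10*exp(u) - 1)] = (720*exp(u) - 72)*exp(u)/(1000*exp(3*u) + 300*exp(2*u) + 30*exp(u) + 1)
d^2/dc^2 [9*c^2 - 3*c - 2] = 18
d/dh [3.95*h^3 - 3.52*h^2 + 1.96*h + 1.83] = 11.85*h^2 - 7.04*h + 1.96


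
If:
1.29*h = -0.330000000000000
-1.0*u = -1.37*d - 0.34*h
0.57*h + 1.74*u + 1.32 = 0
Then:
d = -0.43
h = -0.26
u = -0.67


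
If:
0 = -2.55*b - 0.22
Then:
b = -0.09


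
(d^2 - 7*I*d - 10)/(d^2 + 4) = (d - 5*I)/(d + 2*I)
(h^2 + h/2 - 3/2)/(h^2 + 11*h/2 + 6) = (h - 1)/(h + 4)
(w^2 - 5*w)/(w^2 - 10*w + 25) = w/(w - 5)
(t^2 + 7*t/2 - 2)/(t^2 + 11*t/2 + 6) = (2*t - 1)/(2*t + 3)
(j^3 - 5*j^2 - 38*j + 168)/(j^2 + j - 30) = (j^2 - 11*j + 28)/(j - 5)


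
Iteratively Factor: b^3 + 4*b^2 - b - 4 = (b - 1)*(b^2 + 5*b + 4) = (b - 1)*(b + 4)*(b + 1)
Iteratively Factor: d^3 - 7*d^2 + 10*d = (d - 5)*(d^2 - 2*d) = d*(d - 5)*(d - 2)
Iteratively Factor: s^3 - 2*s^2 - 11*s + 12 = (s - 4)*(s^2 + 2*s - 3) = (s - 4)*(s + 3)*(s - 1)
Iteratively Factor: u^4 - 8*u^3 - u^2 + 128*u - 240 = (u - 5)*(u^3 - 3*u^2 - 16*u + 48) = (u - 5)*(u + 4)*(u^2 - 7*u + 12) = (u - 5)*(u - 3)*(u + 4)*(u - 4)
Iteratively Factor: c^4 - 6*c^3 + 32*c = (c + 2)*(c^3 - 8*c^2 + 16*c) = (c - 4)*(c + 2)*(c^2 - 4*c) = (c - 4)^2*(c + 2)*(c)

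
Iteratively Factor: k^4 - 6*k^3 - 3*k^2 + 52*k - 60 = (k - 2)*(k^3 - 4*k^2 - 11*k + 30) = (k - 5)*(k - 2)*(k^2 + k - 6) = (k - 5)*(k - 2)*(k + 3)*(k - 2)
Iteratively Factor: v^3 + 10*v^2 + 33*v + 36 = (v + 3)*(v^2 + 7*v + 12) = (v + 3)*(v + 4)*(v + 3)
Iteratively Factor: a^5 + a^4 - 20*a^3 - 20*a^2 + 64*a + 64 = (a - 2)*(a^4 + 3*a^3 - 14*a^2 - 48*a - 32) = (a - 4)*(a - 2)*(a^3 + 7*a^2 + 14*a + 8) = (a - 4)*(a - 2)*(a + 1)*(a^2 + 6*a + 8) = (a - 4)*(a - 2)*(a + 1)*(a + 4)*(a + 2)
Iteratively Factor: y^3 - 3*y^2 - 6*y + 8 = (y - 1)*(y^2 - 2*y - 8) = (y - 1)*(y + 2)*(y - 4)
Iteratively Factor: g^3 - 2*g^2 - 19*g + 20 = (g + 4)*(g^2 - 6*g + 5) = (g - 1)*(g + 4)*(g - 5)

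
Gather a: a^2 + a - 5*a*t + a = a^2 + a*(2 - 5*t)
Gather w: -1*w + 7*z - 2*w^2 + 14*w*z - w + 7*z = -2*w^2 + w*(14*z - 2) + 14*z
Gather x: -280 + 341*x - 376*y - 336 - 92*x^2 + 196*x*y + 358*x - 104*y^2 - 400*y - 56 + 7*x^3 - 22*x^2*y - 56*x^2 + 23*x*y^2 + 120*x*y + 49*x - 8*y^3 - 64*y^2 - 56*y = 7*x^3 + x^2*(-22*y - 148) + x*(23*y^2 + 316*y + 748) - 8*y^3 - 168*y^2 - 832*y - 672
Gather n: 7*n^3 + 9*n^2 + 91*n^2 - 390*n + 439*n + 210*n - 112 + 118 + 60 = 7*n^3 + 100*n^2 + 259*n + 66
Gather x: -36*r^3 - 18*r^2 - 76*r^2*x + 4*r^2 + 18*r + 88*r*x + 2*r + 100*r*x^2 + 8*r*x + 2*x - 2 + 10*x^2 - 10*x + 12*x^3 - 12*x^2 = -36*r^3 - 14*r^2 + 20*r + 12*x^3 + x^2*(100*r - 2) + x*(-76*r^2 + 96*r - 8) - 2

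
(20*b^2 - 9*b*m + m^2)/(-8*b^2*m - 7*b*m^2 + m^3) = (-20*b^2 + 9*b*m - m^2)/(m*(8*b^2 + 7*b*m - m^2))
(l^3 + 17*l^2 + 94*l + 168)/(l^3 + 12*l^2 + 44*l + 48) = (l + 7)/(l + 2)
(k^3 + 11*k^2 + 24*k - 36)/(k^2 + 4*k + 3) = (k^3 + 11*k^2 + 24*k - 36)/(k^2 + 4*k + 3)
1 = 1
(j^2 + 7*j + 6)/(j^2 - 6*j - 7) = (j + 6)/(j - 7)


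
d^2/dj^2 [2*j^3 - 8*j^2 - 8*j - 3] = 12*j - 16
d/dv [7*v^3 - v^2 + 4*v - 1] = 21*v^2 - 2*v + 4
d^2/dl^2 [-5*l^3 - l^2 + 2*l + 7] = -30*l - 2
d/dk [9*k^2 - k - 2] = 18*k - 1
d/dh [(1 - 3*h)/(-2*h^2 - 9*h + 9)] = 2*(-3*h^2 + 2*h - 9)/(4*h^4 + 36*h^3 + 45*h^2 - 162*h + 81)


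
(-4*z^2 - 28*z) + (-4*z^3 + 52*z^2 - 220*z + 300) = -4*z^3 + 48*z^2 - 248*z + 300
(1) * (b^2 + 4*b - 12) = b^2 + 4*b - 12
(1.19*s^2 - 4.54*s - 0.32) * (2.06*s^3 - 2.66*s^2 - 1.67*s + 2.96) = 2.4514*s^5 - 12.5178*s^4 + 9.4299*s^3 + 11.9554*s^2 - 12.904*s - 0.9472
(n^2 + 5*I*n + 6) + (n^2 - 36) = 2*n^2 + 5*I*n - 30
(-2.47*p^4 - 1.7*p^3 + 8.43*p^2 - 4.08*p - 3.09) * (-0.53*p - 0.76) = 1.3091*p^5 + 2.7782*p^4 - 3.1759*p^3 - 4.2444*p^2 + 4.7385*p + 2.3484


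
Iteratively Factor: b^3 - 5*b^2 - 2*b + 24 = (b + 2)*(b^2 - 7*b + 12) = (b - 4)*(b + 2)*(b - 3)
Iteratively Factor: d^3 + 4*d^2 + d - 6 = (d - 1)*(d^2 + 5*d + 6) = (d - 1)*(d + 2)*(d + 3)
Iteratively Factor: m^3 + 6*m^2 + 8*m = (m + 2)*(m^2 + 4*m) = m*(m + 2)*(m + 4)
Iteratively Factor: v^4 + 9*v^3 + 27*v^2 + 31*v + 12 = (v + 1)*(v^3 + 8*v^2 + 19*v + 12) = (v + 1)^2*(v^2 + 7*v + 12) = (v + 1)^2*(v + 3)*(v + 4)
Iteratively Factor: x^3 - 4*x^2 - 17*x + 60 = (x - 3)*(x^2 - x - 20) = (x - 5)*(x - 3)*(x + 4)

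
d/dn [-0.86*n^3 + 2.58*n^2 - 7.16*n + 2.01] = -2.58*n^2 + 5.16*n - 7.16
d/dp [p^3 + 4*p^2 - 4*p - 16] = 3*p^2 + 8*p - 4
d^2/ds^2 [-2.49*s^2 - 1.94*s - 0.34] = -4.98000000000000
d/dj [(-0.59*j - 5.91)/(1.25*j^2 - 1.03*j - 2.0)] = (0.7375*j^2 + 14.775*j - 4.9073)/(1.5625*j^4 - 2.575*j^3 - 3.9391*j^2 + 4.12*j + 4.0)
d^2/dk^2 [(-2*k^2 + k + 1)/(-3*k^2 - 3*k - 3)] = 2*(-k^3 - 3*k^2 + 1)/(k^6 + 3*k^5 + 6*k^4 + 7*k^3 + 6*k^2 + 3*k + 1)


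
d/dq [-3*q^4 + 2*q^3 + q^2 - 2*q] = -12*q^3 + 6*q^2 + 2*q - 2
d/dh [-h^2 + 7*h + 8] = 7 - 2*h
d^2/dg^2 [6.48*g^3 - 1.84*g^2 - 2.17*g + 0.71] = 38.88*g - 3.68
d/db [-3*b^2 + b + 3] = 1 - 6*b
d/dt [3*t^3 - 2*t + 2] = 9*t^2 - 2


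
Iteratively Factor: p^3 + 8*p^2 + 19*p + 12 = (p + 4)*(p^2 + 4*p + 3) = (p + 1)*(p + 4)*(p + 3)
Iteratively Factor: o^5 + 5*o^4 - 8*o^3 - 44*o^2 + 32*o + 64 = (o + 4)*(o^4 + o^3 - 12*o^2 + 4*o + 16) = (o - 2)*(o + 4)*(o^3 + 3*o^2 - 6*o - 8) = (o - 2)*(o + 4)^2*(o^2 - o - 2) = (o - 2)*(o + 1)*(o + 4)^2*(o - 2)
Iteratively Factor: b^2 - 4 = (b + 2)*(b - 2)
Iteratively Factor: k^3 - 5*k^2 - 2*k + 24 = (k - 4)*(k^2 - k - 6) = (k - 4)*(k - 3)*(k + 2)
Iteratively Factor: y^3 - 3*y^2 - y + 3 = (y + 1)*(y^2 - 4*y + 3) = (y - 3)*(y + 1)*(y - 1)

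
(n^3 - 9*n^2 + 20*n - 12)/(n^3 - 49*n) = (n^3 - 9*n^2 + 20*n - 12)/(n*(n^2 - 49))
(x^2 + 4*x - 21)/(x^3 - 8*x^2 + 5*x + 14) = (x^2 + 4*x - 21)/(x^3 - 8*x^2 + 5*x + 14)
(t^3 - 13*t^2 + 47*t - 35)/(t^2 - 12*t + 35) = t - 1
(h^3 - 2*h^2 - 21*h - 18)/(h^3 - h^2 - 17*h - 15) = (h - 6)/(h - 5)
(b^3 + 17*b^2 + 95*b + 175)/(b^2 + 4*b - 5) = (b^2 + 12*b + 35)/(b - 1)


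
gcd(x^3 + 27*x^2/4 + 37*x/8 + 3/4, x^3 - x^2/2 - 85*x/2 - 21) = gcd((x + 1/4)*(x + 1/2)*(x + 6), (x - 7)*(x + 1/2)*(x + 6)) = x^2 + 13*x/2 + 3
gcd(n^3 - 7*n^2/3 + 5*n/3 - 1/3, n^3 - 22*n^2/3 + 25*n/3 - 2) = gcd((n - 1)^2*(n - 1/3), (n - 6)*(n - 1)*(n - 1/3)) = n^2 - 4*n/3 + 1/3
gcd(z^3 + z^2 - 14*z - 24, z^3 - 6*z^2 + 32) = z^2 - 2*z - 8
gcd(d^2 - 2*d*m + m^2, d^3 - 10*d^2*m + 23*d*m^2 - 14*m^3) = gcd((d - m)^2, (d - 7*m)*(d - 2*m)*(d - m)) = d - m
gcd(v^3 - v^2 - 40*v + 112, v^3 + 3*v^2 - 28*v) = v^2 + 3*v - 28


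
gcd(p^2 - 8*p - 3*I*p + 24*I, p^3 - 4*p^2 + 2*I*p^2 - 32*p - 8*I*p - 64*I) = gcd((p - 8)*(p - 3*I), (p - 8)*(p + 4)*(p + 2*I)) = p - 8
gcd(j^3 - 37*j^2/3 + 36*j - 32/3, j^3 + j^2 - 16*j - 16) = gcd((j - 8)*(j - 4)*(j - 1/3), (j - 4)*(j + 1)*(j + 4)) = j - 4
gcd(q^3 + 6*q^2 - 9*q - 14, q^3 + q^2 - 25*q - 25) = q + 1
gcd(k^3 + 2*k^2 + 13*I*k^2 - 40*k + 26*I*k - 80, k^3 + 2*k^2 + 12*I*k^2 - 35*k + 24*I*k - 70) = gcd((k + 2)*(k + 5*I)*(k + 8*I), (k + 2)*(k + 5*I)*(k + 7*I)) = k^2 + k*(2 + 5*I) + 10*I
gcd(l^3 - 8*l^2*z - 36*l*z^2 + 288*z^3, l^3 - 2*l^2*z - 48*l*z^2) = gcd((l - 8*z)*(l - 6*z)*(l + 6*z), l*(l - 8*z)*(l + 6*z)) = -l^2 + 2*l*z + 48*z^2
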